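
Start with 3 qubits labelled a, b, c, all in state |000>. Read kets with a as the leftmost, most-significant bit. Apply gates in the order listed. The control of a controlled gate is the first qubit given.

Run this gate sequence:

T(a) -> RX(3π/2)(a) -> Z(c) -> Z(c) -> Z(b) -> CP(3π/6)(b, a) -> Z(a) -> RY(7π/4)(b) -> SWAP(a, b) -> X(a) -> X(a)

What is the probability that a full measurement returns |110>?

The probability of measuring |110> is 1/4 - sqrt(2)/8. Key observation: the block from step 10 through step 11 cancels to the identity and can be dropped.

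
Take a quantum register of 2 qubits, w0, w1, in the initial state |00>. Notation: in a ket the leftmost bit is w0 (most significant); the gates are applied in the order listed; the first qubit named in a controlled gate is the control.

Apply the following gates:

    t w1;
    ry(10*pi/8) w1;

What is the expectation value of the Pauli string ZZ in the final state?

In the final state, ZZ has expectation -sqrt(2)/2.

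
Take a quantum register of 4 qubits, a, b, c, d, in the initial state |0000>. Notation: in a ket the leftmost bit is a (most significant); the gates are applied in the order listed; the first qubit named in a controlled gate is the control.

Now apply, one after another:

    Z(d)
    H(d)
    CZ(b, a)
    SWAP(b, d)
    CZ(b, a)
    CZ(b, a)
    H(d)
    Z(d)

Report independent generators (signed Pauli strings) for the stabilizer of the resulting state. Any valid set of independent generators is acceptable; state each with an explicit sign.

One valid set of independent stabilizer generators is +IXII, -IIIX, +ZIII, +IIZI (any independent generating set of the same group is equally correct).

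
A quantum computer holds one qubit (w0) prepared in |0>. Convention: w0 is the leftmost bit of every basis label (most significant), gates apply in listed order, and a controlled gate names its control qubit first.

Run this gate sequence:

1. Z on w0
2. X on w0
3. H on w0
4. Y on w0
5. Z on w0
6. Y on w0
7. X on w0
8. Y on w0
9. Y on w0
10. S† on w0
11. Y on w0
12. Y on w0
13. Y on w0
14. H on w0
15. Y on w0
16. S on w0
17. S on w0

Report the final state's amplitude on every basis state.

The final amplitudes are 1/2 - I/2 on |0>, -1/2 - I/2 on |1>.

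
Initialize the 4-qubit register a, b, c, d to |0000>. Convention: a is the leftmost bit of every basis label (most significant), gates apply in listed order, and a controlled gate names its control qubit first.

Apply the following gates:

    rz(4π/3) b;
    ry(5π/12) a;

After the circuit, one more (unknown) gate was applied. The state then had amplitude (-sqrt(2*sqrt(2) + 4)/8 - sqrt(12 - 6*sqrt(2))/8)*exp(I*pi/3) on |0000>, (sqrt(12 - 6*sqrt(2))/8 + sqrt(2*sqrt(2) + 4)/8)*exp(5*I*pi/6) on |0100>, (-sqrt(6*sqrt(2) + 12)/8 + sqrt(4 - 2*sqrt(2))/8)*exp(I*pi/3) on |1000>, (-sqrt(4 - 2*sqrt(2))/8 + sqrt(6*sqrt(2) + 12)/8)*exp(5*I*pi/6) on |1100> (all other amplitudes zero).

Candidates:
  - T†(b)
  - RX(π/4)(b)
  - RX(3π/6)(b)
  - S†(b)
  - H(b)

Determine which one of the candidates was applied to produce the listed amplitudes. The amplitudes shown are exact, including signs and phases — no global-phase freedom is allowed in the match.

The unique candidate consistent with the amplitudes is RX(3π/6)(b).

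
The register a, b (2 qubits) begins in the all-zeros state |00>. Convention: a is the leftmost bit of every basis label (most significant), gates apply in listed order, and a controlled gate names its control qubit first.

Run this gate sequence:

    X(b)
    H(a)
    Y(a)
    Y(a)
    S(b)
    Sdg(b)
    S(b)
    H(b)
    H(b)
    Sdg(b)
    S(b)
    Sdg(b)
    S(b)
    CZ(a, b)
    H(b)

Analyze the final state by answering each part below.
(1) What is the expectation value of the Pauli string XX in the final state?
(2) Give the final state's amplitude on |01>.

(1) The observable XX averages to 1. Key observation: gates 5-12 undo each other exactly, leaving only the rest of the circuit to track.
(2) The amplitude on |01> is -I/2.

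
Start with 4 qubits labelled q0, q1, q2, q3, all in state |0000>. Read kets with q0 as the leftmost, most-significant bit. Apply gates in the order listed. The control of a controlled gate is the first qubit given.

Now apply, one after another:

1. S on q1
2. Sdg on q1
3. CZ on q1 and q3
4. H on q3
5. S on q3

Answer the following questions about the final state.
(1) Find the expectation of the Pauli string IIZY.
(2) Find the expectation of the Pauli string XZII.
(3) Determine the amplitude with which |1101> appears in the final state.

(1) The expectation value of IIZY is 1.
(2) The expectation value of XZII is 0.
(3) |1101> carries amplitude 0 in the final state.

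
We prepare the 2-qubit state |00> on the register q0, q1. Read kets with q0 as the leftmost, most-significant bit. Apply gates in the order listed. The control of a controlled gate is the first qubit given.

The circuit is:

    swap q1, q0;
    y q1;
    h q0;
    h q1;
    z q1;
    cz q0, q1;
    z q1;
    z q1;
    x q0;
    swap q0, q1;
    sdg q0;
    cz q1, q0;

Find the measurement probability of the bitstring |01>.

A full measurement returns |01> with probability 1/4.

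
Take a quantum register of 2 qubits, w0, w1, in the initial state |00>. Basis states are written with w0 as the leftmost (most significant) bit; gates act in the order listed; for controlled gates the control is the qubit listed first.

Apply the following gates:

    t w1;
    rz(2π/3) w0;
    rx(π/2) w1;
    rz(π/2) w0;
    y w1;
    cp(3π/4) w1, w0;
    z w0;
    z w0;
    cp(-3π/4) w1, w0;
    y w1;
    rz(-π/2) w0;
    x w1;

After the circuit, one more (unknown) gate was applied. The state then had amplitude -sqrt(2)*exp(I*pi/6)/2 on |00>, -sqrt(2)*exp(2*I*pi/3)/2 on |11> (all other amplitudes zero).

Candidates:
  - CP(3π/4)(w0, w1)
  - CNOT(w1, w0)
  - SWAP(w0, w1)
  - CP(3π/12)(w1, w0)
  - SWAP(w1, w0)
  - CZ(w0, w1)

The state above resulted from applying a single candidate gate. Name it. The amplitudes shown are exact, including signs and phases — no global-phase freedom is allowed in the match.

It was CNOT(w1, w0) that produced the state shown. Key observation: the block from step 4 through step 11 cancels to the identity and can be dropped.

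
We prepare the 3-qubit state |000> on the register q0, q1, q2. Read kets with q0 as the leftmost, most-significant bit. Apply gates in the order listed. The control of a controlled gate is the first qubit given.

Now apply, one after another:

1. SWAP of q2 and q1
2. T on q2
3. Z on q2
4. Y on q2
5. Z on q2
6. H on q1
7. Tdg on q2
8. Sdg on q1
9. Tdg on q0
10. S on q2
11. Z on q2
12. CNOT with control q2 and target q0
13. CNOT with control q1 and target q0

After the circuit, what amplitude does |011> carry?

The final state's coefficient on |011> equals sqrt(2)*exp(I*pi/4)/2.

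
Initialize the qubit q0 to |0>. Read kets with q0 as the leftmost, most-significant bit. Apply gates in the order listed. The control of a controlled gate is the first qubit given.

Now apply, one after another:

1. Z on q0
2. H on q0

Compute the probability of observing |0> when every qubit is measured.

Outcome |0> occurs with probability 1/2.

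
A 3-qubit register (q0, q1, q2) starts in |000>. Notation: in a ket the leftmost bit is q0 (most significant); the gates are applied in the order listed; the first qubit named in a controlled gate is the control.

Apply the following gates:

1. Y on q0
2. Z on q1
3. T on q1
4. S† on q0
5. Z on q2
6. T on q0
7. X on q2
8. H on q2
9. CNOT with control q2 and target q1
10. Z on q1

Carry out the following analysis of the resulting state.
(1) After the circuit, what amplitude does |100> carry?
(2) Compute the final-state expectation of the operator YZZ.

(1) |100> carries amplitude sqrt(2)*exp(I*pi/4)/2 in the final state.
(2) In the final state, YZZ has expectation 0.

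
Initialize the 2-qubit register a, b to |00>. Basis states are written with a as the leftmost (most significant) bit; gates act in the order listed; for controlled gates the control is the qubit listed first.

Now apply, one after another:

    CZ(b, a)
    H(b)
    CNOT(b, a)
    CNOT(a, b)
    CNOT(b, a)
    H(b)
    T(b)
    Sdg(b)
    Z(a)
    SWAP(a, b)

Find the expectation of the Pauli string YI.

The observable YI averages to -sqrt(2)/2.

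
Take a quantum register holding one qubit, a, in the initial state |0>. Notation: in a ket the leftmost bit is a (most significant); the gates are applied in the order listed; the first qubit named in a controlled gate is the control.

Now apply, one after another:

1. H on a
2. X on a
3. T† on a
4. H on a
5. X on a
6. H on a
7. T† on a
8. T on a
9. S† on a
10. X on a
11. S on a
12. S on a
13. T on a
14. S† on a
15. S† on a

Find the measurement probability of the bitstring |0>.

Outcome |0> occurs with probability 1/2.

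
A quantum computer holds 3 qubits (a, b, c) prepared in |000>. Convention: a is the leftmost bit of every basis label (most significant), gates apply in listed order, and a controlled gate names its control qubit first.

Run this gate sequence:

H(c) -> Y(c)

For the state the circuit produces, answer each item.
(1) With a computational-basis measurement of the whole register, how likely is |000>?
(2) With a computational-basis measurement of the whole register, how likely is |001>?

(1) Outcome |000> occurs with probability 1/2.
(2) The probability of measuring |001> is 1/2.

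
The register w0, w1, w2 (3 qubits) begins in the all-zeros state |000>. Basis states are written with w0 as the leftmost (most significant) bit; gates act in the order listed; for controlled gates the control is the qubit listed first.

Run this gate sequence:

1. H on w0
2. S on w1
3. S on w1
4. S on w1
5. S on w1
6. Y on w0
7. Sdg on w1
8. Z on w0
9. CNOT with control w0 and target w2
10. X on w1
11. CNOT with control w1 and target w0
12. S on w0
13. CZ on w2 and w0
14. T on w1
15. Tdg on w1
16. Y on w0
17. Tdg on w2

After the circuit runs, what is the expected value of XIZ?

In the final state, XIZ has expectation 0.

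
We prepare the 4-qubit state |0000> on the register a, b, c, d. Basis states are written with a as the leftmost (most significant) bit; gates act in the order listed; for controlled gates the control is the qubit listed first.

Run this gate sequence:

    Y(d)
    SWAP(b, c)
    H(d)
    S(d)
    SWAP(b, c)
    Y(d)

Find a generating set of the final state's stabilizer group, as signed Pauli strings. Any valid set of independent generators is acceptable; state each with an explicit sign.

The final state is stabilized by the group generated by -IIIY, +ZIII, +IZII, +IIZI; other independent generating sets are equally valid.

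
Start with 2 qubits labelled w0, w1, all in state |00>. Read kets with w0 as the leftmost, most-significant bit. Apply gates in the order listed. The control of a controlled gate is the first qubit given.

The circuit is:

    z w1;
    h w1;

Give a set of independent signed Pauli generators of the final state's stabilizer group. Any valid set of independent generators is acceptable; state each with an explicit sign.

The final state is stabilized by the group generated by +IX, +ZI; other independent generating sets are equally valid.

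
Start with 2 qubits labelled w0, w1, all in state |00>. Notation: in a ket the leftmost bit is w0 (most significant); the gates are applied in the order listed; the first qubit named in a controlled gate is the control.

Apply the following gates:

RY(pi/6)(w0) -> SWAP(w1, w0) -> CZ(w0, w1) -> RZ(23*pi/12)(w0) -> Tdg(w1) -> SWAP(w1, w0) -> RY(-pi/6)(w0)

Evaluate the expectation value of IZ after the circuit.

The observable IZ averages to 1.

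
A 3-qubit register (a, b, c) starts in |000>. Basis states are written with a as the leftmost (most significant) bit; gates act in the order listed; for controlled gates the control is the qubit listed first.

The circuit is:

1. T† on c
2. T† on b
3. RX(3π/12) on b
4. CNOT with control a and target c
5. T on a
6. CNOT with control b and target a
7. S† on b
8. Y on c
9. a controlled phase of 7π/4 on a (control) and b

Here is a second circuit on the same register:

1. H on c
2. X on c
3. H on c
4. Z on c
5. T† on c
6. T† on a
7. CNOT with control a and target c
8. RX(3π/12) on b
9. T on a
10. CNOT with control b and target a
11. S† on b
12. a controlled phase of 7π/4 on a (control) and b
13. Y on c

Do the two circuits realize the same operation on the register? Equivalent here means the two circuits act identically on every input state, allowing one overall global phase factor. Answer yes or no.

No: there is an input state on which the two circuits produce genuinely different outputs (not merely differing by a phase).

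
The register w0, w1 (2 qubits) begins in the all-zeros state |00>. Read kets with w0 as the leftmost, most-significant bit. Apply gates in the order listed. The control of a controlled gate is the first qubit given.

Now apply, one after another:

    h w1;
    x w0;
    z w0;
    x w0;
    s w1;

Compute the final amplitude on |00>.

|00> carries amplitude -sqrt(2)/2 in the final state.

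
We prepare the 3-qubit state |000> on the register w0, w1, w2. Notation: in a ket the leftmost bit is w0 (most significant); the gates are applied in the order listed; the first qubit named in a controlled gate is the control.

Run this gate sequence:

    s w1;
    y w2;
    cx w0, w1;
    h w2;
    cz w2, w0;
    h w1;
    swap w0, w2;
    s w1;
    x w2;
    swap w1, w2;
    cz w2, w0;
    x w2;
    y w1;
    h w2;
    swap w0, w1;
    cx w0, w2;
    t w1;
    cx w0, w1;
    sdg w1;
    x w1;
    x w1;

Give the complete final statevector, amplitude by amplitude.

The final amplitudes are sqrt(2)*(1 + I)/4 on |000>, sqrt(2)*(-1 + I)/4 on |001>, sqrt(2)*(1 + I)*exp(I*pi/4)/4 on |010>, 1/2 on |011>, 0 on |100>, 0 on |101>, 0 on |110>, 0 on |111>. Key observation: gates 20-21 undo each other exactly, leaving only the rest of the circuit to track.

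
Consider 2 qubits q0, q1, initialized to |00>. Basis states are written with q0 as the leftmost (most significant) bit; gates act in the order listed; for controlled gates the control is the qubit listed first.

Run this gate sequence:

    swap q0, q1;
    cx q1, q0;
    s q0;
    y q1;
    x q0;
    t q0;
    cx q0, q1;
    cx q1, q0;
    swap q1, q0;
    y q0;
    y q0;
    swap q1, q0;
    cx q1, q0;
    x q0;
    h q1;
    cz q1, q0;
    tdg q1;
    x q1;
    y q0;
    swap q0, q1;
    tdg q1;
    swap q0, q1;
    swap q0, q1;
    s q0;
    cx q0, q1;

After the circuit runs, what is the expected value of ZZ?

The expectation value of ZZ is -1. Key observation: gates 8-13 undo each other exactly, leaving only the rest of the circuit to track.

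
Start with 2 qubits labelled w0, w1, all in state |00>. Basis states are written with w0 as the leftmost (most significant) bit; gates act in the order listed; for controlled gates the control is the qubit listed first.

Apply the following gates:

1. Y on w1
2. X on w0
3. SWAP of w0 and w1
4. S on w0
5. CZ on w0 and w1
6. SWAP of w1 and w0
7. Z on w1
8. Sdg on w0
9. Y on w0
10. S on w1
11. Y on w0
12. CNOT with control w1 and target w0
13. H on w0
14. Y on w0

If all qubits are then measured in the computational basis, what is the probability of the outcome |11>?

Outcome |11> occurs with probability 1/2.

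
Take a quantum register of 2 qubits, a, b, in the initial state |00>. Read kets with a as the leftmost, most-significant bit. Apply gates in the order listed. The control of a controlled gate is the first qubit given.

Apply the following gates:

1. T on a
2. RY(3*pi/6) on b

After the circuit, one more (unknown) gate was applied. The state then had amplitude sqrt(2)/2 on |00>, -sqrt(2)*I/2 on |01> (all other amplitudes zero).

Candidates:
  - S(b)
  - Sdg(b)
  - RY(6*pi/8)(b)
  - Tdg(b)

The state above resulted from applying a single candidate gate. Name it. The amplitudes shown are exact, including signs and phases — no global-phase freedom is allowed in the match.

The applied gate was Sdg(b).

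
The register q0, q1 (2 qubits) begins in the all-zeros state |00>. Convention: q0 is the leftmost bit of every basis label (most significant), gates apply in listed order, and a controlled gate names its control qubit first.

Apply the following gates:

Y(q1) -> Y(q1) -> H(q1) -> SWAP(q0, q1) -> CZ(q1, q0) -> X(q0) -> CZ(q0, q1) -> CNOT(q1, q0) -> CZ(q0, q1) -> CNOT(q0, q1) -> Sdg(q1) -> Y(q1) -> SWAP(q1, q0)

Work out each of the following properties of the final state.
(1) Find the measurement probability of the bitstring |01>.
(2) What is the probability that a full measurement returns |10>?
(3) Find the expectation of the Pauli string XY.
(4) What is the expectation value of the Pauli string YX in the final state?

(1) A full measurement returns |01> with probability 1/2.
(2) Outcome |10> occurs with probability 1/2.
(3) The expectation value of XY is 1.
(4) The expectation value of YX is -1.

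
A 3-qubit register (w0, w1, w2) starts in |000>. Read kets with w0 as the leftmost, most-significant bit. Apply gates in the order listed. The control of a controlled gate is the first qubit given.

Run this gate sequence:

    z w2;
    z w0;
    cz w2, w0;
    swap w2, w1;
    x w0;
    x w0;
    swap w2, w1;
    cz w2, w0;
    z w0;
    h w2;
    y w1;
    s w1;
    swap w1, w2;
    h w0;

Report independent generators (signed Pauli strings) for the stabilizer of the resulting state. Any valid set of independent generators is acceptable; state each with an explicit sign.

The stabilizer group can be generated by +XII, +IXI, -IIZ, among other valid generating sets. Key observation: the block from step 2 through step 9 cancels to the identity and can be dropped.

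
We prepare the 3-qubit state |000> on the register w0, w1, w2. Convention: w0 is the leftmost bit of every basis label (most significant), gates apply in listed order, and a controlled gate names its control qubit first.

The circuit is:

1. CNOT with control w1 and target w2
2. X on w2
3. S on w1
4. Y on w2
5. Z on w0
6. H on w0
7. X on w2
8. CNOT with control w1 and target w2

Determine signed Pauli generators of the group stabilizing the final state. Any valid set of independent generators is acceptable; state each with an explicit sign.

The stabilizer group can be generated by +XII, +IZI, -IIZ, among other valid generating sets.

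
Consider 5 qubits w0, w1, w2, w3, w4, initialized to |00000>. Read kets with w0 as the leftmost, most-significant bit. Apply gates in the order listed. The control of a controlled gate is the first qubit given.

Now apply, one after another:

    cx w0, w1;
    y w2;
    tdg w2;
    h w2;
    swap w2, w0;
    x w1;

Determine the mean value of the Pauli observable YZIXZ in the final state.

The observable YZIXZ averages to 0.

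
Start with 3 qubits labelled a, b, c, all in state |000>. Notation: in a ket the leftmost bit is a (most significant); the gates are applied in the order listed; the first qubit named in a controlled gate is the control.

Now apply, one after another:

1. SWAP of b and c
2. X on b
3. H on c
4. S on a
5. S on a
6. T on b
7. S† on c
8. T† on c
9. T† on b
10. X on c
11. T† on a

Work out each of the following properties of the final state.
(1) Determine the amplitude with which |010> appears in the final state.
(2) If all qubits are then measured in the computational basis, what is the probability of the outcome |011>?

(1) The amplitude on |010> is -sqrt(2)*exp(I*pi/4)/2.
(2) Outcome |011> occurs with probability 1/2.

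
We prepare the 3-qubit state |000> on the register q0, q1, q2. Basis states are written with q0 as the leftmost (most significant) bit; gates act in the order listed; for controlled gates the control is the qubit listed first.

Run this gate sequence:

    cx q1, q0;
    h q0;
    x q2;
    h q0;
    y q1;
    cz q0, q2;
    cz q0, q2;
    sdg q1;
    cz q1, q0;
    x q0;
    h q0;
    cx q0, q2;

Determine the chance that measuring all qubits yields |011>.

The probability of measuring |011> is 1/2. Key observation: steps 6-7 multiply out to the identity, so the circuit reduces to the remaining gates.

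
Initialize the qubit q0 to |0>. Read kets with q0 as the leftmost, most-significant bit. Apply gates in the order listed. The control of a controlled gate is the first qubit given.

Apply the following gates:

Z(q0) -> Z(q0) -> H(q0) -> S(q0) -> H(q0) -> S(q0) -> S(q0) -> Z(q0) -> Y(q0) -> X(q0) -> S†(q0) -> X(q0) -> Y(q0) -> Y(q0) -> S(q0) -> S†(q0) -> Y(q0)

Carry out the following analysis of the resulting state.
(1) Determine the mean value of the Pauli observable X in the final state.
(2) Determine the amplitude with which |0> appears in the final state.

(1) The expectation value of X is -1.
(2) The amplitude on |0> is 1/2 + I/2.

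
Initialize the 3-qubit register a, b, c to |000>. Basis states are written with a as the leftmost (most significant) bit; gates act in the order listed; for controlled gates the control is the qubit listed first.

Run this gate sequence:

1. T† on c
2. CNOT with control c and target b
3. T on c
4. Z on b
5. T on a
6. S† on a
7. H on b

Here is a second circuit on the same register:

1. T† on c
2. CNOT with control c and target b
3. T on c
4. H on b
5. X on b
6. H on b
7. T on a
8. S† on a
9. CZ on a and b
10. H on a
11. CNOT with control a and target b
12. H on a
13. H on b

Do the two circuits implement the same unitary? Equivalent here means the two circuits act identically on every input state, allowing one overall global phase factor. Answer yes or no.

No: there is an input state on which the two circuits produce genuinely different outputs (not merely differing by a phase).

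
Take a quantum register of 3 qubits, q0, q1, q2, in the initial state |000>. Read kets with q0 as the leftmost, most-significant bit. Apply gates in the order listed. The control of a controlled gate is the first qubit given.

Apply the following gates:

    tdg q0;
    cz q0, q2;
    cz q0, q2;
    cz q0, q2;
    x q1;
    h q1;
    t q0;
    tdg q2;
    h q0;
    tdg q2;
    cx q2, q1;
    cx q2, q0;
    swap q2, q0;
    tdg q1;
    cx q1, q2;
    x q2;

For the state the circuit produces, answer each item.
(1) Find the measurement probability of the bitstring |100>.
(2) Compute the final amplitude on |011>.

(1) The probability of measuring |100> is 0. Key observation: gates 2-3 undo each other exactly, leaving only the rest of the circuit to track.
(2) |011> carries amplitude exp(3*I*pi/4)/2 in the final state.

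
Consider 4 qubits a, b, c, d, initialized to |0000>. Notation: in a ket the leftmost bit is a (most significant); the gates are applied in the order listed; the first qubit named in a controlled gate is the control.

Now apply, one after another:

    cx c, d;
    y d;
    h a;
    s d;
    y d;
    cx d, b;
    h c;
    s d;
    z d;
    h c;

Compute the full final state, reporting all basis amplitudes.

The final amplitudes are sqrt(2)*I/2 on |0000>, sqrt(2)*I/2 on |1000>, and 0 on every other basis state.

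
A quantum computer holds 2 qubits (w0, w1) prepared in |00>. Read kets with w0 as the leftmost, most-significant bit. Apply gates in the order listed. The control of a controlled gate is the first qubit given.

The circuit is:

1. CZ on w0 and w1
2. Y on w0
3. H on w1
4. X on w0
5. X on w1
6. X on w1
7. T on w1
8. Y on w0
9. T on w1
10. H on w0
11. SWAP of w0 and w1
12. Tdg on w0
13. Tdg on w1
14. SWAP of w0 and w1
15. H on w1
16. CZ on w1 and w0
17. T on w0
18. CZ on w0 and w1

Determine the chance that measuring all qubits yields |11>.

The probability of measuring |11> is 1/4 - sqrt(2)/8. Key observation: steps 5-6 multiply out to the identity, so the circuit reduces to the remaining gates.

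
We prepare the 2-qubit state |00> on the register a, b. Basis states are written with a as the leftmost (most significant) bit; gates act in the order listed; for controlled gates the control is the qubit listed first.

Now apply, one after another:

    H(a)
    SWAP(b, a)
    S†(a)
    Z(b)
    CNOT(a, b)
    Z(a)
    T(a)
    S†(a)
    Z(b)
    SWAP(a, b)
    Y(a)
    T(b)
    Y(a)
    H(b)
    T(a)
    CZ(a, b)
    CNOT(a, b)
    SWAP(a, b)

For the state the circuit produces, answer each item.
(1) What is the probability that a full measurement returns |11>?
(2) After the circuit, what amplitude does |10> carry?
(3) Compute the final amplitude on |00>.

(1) A full measurement returns |11> with probability 1/4.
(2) |10> carries amplitude 1/2 in the final state.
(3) The amplitude on |00> is 1/2.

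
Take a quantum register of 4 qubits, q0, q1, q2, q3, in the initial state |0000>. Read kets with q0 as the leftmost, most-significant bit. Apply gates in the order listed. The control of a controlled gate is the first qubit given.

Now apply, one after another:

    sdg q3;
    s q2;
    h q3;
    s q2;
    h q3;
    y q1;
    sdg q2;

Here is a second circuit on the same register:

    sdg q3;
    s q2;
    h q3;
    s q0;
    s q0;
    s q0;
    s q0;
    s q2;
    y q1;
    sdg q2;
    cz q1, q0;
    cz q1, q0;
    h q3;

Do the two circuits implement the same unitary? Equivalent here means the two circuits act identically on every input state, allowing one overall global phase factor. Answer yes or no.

Yes, they are equivalent — the unitaries differ by at most a global phase.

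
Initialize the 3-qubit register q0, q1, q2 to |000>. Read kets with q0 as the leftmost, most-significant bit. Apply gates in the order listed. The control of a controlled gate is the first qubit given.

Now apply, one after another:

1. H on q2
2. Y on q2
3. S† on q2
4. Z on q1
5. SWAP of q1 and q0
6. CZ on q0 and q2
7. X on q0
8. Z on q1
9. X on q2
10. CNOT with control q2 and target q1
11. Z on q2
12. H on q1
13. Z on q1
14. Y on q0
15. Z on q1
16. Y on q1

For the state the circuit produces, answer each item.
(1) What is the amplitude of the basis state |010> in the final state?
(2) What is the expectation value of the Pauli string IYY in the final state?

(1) |010> carries amplitude 1/2 in the final state.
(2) The expectation value of IYY is 0.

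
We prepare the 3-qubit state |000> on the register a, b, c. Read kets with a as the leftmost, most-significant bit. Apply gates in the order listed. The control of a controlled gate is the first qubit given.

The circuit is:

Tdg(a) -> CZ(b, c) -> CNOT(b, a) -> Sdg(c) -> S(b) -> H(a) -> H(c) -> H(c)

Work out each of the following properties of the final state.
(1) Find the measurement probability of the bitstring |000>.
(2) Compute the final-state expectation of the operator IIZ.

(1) A full measurement returns |000> with probability 1/2. Key observation: steps 7-8 multiply out to the identity, so the circuit reduces to the remaining gates.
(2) The observable IIZ averages to 1.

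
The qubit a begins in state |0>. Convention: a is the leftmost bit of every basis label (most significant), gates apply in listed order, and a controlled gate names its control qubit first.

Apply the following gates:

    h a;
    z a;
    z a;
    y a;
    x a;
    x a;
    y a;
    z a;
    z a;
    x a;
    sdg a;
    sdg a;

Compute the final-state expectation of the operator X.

The observable X averages to -1. Key observation: the block from step 2 through step 9 cancels to the identity and can be dropped.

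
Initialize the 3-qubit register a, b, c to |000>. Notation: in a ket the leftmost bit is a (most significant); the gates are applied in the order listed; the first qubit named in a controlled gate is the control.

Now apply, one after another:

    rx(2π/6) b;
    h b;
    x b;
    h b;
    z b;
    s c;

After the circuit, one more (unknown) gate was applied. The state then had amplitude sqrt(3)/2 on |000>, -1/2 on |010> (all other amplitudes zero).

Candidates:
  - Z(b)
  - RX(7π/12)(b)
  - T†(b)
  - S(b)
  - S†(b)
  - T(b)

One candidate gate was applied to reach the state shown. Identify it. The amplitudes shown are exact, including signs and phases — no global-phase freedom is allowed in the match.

The unique candidate consistent with the amplitudes is S†(b). Key observation: gates 2-5 undo each other exactly, leaving only the rest of the circuit to track.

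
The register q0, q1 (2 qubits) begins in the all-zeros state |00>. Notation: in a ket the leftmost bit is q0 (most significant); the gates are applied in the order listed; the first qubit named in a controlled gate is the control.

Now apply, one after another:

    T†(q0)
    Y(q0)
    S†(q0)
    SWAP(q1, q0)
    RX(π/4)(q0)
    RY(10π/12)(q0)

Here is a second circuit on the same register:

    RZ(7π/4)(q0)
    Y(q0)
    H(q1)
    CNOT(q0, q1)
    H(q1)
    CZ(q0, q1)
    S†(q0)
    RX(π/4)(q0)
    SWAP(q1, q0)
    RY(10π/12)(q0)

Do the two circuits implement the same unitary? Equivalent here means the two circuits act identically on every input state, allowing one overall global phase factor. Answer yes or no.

No — the two circuits implement different unitaries, even allowing a global phase.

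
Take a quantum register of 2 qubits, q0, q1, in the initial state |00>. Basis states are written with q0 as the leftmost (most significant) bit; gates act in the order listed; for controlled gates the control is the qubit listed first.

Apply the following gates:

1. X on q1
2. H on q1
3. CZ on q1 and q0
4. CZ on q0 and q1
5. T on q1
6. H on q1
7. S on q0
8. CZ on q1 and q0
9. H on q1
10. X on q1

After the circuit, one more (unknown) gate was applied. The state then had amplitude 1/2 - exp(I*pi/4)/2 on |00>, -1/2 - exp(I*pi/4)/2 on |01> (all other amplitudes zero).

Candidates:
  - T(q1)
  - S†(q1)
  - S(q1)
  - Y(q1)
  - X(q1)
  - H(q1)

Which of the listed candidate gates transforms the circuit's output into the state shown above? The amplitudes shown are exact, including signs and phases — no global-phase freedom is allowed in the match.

The applied gate was H(q1).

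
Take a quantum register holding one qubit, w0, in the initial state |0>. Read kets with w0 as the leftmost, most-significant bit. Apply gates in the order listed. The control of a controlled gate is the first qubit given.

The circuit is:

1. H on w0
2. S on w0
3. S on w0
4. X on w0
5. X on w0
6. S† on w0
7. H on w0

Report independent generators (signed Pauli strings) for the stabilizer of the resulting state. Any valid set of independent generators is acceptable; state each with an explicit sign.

The final state is stabilized by the group generated by -Y; other independent generating sets are equally valid.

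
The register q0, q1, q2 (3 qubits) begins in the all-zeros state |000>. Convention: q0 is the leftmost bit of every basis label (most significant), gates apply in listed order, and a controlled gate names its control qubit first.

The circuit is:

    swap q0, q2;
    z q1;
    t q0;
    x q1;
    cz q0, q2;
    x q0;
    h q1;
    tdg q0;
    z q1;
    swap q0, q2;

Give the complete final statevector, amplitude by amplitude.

The final amplitudes are -sqrt(2)*exp(3*I*pi/4)/2 on |001>, -sqrt(2)*exp(3*I*pi/4)/2 on |011>, and 0 on every other basis state.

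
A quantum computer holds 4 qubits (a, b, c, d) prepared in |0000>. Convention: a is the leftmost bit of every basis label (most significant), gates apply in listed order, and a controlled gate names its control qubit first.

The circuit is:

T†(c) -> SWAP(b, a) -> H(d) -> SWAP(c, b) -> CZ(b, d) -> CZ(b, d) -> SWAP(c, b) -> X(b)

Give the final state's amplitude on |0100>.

The final state's coefficient on |0100> equals sqrt(2)/2. Key observation: steps 4-7 multiply out to the identity, so the circuit reduces to the remaining gates.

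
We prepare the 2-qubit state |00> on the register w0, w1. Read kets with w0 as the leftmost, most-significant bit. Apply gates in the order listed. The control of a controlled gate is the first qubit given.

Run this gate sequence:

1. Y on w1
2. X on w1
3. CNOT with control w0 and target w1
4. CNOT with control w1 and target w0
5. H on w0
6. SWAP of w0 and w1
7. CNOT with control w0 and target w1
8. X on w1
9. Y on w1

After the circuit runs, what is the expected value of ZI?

The expectation value of ZI is 1.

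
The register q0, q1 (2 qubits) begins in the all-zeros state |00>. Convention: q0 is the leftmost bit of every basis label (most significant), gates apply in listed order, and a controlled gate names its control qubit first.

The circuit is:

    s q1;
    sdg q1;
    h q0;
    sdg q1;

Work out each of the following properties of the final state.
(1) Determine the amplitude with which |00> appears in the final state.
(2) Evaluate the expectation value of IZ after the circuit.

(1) The final state's coefficient on |00> equals sqrt(2)/2.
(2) In the final state, IZ has expectation 1.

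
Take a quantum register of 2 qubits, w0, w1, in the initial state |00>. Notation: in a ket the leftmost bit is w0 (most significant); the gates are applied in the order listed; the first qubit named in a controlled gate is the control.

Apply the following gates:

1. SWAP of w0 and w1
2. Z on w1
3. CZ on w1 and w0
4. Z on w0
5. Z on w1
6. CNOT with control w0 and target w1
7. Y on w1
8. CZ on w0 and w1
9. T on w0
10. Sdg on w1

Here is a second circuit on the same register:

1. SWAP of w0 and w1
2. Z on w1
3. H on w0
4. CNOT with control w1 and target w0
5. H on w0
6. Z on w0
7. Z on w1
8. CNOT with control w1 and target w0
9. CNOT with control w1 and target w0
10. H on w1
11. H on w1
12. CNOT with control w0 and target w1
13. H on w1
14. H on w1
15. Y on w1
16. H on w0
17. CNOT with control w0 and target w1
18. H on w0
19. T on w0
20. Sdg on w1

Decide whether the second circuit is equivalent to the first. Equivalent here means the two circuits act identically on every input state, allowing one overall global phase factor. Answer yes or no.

No — the two circuits implement different unitaries, even allowing a global phase.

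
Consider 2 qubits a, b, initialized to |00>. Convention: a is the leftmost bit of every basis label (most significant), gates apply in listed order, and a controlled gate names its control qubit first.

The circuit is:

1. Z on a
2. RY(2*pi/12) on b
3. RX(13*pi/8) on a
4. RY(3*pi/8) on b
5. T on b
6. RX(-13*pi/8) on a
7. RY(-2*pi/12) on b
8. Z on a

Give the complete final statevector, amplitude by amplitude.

The resulting statevector has amplitude -sin(3*pi/16)*cos(3*pi/16)**2/4 - sin(3*pi/16)**3/4 + sqrt(3)*sin(3*pi/16)**2*cos(3*pi/16)/4 + sin(3*pi/16)**2*cos(3*pi/16)/2 + sqrt(3)*cos(3*pi/16)**3/4 + cos(3*pi/16)**3/2 - sqrt(3)*exp(I*pi/4)*cos(3*pi/16)**3/4 - sqrt(3)*exp(I*pi/4)*sin(3*pi/16)**2*cos(3*pi/16)/4 + exp(I*pi/4)*sin(3*pi/16)**3/4 + exp(I*pi/4)*sin(3*pi/16)*cos(3*pi/16)**2/4 + exp(I*pi/4)*sin(3*pi/16)**2*cos(3*pi/16)/2 + exp(I*pi/4)*cos(3*pi/16)**3/2 on |00>, -sqrt(3)*sin(3*pi/16)*cos(3*pi/16)**2/4 - cos(3*pi/16)**3/4 - sqrt(3)*sin(3*pi/16)**3/4 - sin(3*pi/16)**2*cos(3*pi/16)/4 + sin(3*pi/16)**3/2 + sin(3*pi/16)*cos(3*pi/16)**2/2 + exp(I*pi/4)*sin(3*pi/16)**2*cos(3*pi/16)/4 + sqrt(3)*exp(I*pi/4)*sin(3*pi/16)**3/4 + exp(I*pi/4)*sin(3*pi/16)**3/2 + exp(I*pi/4)*cos(3*pi/16)**3/4 + sqrt(3)*exp(I*pi/4)*sin(3*pi/16)*cos(3*pi/16)**2/4 + exp(I*pi/4)*sin(3*pi/16)*cos(3*pi/16)**2/2 on |01>, 0 on |10>, 0 on |11>.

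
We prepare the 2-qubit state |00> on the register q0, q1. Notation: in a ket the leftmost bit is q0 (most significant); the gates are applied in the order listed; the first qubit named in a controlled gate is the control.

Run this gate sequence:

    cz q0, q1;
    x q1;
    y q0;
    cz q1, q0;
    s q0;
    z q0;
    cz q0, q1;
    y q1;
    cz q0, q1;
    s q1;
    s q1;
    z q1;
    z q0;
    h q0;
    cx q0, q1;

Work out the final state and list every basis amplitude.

After the circuit, the state carries amplitude sqrt(2)*I/2 on |00>, 0 on |01>, 0 on |10>, -sqrt(2)*I/2 on |11>.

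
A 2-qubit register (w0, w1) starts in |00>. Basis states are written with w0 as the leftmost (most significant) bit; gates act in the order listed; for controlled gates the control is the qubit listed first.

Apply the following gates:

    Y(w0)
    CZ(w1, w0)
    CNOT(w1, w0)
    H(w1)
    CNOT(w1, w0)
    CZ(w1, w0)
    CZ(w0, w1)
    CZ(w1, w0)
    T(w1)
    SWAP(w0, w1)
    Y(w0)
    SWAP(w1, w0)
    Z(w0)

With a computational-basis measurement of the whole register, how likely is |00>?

A full measurement returns |00> with probability 1/2.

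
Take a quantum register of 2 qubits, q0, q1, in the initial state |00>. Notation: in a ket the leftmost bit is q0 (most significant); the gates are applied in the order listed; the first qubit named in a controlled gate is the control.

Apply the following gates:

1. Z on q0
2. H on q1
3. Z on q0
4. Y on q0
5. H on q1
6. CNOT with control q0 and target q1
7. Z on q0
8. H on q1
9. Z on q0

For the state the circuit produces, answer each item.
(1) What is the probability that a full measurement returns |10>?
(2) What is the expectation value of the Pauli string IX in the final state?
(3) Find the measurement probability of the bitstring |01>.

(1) Outcome |10> occurs with probability 1/2.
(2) In the final state, IX has expectation -1.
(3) A full measurement returns |01> with probability 0.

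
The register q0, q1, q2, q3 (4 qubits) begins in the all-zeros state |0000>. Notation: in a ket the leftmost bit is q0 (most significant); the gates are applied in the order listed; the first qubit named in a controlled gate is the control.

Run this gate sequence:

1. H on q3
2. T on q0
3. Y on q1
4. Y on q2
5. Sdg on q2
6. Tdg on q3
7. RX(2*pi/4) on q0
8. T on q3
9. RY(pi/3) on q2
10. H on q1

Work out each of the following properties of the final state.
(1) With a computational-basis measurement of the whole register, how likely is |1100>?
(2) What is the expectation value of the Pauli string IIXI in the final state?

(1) A full measurement returns |1100> with probability 1/32.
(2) The expectation value of IIXI is -sqrt(3)/2.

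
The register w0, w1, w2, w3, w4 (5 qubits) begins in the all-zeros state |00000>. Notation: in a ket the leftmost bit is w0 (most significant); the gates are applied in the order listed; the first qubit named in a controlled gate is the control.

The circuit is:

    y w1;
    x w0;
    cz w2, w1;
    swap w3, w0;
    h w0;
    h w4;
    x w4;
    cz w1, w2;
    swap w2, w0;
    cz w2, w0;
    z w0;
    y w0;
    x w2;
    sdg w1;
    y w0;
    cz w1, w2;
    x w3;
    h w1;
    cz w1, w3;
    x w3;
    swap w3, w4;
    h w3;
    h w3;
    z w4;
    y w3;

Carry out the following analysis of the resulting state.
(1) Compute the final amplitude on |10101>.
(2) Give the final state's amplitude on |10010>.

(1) The final state's coefficient on |10101> equals 0.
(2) |10010> carries amplitude 0 in the final state.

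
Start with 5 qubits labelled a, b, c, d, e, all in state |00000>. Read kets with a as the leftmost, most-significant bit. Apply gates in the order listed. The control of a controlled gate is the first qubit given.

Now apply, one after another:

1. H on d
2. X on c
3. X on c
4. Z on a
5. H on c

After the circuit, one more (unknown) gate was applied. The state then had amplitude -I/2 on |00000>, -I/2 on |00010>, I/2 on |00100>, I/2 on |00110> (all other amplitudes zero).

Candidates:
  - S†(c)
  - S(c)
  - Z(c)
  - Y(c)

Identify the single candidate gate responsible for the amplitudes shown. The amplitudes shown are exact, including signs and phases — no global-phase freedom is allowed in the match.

It was Y(c) that produced the state shown.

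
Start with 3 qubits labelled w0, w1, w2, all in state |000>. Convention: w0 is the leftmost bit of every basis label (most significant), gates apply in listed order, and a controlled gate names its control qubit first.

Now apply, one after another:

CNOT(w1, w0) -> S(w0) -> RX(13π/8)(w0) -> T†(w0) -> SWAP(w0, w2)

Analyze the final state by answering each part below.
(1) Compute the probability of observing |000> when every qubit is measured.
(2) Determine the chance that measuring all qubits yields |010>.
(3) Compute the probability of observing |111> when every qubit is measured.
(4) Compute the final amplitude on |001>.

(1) The probability of measuring |000> is cos(3*pi/16)**2.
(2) A full measurement returns |010> with probability 0.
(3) The probability of measuring |111> is 0.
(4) The final state's coefficient on |001> equals -exp(I*pi/4)*sin(3*pi/16).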